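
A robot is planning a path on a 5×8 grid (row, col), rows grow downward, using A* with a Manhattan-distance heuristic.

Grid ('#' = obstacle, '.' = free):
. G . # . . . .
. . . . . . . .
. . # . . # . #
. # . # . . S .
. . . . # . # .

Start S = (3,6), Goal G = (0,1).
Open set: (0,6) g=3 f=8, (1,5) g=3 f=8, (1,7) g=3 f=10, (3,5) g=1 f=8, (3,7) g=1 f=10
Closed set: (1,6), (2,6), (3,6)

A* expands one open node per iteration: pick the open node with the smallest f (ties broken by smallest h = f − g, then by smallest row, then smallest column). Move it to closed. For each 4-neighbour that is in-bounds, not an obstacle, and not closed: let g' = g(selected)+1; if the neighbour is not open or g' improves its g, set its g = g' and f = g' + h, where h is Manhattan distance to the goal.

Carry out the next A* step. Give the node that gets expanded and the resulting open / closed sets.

step 1: expand (0,6) (f=8, h=5) → closed; open now [(0,5) g=4 f=8, (0,7) g=4 f=10, (1,5) g=3 f=8, (1,7) g=3 f=10, (3,5) g=1 f=8, (3,7) g=1 f=10]

expanded=(0,6); open=[(0,5) g=4 f=8, (0,7) g=4 f=10, (1,5) g=3 f=8, (1,7) g=3 f=10, (3,5) g=1 f=8, (3,7) g=1 f=10]; closed=[(0,6), (1,6), (2,6), (3,6)]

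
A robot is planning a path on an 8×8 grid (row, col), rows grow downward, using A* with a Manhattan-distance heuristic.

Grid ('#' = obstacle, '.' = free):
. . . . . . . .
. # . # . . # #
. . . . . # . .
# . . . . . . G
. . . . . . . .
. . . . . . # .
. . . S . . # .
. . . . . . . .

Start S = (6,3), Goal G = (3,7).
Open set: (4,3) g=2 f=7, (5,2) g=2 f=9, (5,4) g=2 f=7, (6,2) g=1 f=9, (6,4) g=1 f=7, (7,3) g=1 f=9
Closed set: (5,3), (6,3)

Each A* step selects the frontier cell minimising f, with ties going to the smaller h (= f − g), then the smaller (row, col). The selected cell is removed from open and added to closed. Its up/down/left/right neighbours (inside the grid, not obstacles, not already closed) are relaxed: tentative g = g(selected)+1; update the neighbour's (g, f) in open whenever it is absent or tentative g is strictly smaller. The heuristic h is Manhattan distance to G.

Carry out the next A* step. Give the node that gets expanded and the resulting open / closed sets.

step 1: expand (4,3) (f=7, h=5) → closed; open now [(3,3) g=3 f=7, (4,2) g=3 f=9, (4,4) g=3 f=7, (5,2) g=2 f=9, (5,4) g=2 f=7, (6,2) g=1 f=9, (6,4) g=1 f=7, (7,3) g=1 f=9]

expanded=(4,3); open=[(3,3) g=3 f=7, (4,2) g=3 f=9, (4,4) g=3 f=7, (5,2) g=2 f=9, (5,4) g=2 f=7, (6,2) g=1 f=9, (6,4) g=1 f=7, (7,3) g=1 f=9]; closed=[(4,3), (5,3), (6,3)]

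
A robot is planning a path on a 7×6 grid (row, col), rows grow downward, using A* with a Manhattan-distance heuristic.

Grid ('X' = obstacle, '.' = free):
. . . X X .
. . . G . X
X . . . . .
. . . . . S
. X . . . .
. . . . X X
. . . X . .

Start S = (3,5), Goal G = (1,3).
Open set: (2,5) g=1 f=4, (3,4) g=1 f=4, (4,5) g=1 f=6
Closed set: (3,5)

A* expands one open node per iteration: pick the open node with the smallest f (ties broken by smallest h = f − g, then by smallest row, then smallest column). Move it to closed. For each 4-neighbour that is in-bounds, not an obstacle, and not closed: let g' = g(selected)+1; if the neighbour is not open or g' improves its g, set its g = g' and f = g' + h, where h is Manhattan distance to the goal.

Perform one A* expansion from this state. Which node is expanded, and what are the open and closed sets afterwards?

expanded=(2,5); open=[(2,4) g=2 f=4, (3,4) g=1 f=4, (4,5) g=1 f=6]; closed=[(2,5), (3,5)]

step 1: expand (2,5) (f=4, h=3) → closed; open now [(2,4) g=2 f=4, (3,4) g=1 f=4, (4,5) g=1 f=6]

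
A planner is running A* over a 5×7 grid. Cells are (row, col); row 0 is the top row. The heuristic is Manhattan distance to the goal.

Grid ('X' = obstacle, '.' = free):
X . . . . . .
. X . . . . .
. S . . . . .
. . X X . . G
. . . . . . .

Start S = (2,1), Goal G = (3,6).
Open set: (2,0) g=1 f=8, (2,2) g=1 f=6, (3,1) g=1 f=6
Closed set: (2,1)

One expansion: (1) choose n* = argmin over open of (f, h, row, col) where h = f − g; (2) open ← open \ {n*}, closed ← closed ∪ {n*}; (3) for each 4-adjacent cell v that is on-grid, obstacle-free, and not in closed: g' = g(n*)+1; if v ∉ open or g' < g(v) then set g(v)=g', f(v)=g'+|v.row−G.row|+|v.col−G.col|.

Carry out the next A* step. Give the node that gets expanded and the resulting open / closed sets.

expanded=(2,2); open=[(1,2) g=2 f=8, (2,0) g=1 f=8, (2,3) g=2 f=6, (3,1) g=1 f=6]; closed=[(2,1), (2,2)]

step 1: expand (2,2) (f=6, h=5) → closed; open now [(1,2) g=2 f=8, (2,0) g=1 f=8, (2,3) g=2 f=6, (3,1) g=1 f=6]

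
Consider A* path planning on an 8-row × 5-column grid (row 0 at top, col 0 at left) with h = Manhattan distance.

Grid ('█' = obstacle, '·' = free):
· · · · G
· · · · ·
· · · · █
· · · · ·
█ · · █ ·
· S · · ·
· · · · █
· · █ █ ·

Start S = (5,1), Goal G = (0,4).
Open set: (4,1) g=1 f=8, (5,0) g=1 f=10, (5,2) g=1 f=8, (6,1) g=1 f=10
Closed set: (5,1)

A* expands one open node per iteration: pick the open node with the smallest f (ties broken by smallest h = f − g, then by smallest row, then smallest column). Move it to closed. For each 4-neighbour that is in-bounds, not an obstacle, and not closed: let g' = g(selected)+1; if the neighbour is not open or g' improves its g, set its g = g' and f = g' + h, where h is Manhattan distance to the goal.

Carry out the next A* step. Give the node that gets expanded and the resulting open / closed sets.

step 1: expand (4,1) (f=8, h=7) → closed; open now [(3,1) g=2 f=8, (4,2) g=2 f=8, (5,0) g=1 f=10, (5,2) g=1 f=8, (6,1) g=1 f=10]

expanded=(4,1); open=[(3,1) g=2 f=8, (4,2) g=2 f=8, (5,0) g=1 f=10, (5,2) g=1 f=8, (6,1) g=1 f=10]; closed=[(4,1), (5,1)]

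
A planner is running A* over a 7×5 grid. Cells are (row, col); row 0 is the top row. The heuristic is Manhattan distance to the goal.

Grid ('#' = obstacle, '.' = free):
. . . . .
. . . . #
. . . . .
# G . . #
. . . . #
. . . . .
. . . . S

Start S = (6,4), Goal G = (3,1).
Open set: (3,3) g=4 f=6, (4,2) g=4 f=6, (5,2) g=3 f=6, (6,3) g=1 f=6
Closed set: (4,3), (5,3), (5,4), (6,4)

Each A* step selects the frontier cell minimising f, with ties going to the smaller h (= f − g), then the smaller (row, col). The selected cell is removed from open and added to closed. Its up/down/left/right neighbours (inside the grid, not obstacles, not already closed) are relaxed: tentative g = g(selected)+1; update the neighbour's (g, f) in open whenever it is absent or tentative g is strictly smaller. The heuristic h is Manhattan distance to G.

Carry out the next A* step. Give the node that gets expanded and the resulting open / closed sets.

step 1: expand (3,3) (f=6, h=2) → closed; open now [(2,3) g=5 f=8, (3,2) g=5 f=6, (4,2) g=4 f=6, (5,2) g=3 f=6, (6,3) g=1 f=6]

expanded=(3,3); open=[(2,3) g=5 f=8, (3,2) g=5 f=6, (4,2) g=4 f=6, (5,2) g=3 f=6, (6,3) g=1 f=6]; closed=[(3,3), (4,3), (5,3), (5,4), (6,4)]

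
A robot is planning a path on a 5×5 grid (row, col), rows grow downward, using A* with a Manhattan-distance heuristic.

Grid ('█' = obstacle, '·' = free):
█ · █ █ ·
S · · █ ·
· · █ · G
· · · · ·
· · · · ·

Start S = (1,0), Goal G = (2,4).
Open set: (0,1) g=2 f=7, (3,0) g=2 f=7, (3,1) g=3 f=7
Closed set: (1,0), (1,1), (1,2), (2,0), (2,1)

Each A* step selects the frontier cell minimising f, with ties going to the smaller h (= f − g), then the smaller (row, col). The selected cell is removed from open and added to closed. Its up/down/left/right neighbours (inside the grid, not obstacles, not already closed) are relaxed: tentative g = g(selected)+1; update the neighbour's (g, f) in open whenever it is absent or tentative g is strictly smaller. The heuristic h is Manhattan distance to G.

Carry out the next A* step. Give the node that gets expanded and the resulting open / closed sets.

step 1: expand (3,1) (f=7, h=4) → closed; open now [(0,1) g=2 f=7, (3,0) g=2 f=7, (3,2) g=4 f=7, (4,1) g=4 f=9]

expanded=(3,1); open=[(0,1) g=2 f=7, (3,0) g=2 f=7, (3,2) g=4 f=7, (4,1) g=4 f=9]; closed=[(1,0), (1,1), (1,2), (2,0), (2,1), (3,1)]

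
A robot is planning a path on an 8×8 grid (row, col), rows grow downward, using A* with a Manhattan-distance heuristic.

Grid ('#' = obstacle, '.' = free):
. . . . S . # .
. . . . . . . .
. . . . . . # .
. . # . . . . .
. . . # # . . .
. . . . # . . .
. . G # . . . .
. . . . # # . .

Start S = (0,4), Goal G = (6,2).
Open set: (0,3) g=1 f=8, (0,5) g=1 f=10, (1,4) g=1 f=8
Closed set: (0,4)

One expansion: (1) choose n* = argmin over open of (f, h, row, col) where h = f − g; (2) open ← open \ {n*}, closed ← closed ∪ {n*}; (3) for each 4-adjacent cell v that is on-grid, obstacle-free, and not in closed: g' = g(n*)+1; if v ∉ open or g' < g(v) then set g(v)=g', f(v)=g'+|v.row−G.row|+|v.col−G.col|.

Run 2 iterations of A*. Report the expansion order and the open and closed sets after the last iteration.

step 1: expand (0,3) (f=8, h=7) → closed; open now [(0,2) g=2 f=8, (0,5) g=1 f=10, (1,3) g=2 f=8, (1,4) g=1 f=8]
step 2: expand (0,2) (f=8, h=6) → closed; open now [(0,1) g=3 f=10, (0,5) g=1 f=10, (1,2) g=3 f=8, (1,3) g=2 f=8, (1,4) g=1 f=8]

order=[(0,3) → (0,2)]; open=[(0,1) g=3 f=10, (0,5) g=1 f=10, (1,2) g=3 f=8, (1,3) g=2 f=8, (1,4) g=1 f=8]; closed=[(0,2), (0,3), (0,4)]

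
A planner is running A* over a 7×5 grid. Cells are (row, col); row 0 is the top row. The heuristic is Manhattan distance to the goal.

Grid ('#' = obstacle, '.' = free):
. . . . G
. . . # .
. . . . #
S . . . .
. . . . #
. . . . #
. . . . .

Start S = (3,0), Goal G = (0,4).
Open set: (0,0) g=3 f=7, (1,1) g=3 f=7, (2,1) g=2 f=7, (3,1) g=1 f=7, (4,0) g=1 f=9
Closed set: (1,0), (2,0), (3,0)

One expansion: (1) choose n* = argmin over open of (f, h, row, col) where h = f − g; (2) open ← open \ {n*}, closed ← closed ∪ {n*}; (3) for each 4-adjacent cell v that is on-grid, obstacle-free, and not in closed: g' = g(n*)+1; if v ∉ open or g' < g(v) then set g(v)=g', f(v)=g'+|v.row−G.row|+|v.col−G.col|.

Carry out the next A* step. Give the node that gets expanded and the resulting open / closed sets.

expanded=(0,0); open=[(0,1) g=4 f=7, (1,1) g=3 f=7, (2,1) g=2 f=7, (3,1) g=1 f=7, (4,0) g=1 f=9]; closed=[(0,0), (1,0), (2,0), (3,0)]

step 1: expand (0,0) (f=7, h=4) → closed; open now [(0,1) g=4 f=7, (1,1) g=3 f=7, (2,1) g=2 f=7, (3,1) g=1 f=7, (4,0) g=1 f=9]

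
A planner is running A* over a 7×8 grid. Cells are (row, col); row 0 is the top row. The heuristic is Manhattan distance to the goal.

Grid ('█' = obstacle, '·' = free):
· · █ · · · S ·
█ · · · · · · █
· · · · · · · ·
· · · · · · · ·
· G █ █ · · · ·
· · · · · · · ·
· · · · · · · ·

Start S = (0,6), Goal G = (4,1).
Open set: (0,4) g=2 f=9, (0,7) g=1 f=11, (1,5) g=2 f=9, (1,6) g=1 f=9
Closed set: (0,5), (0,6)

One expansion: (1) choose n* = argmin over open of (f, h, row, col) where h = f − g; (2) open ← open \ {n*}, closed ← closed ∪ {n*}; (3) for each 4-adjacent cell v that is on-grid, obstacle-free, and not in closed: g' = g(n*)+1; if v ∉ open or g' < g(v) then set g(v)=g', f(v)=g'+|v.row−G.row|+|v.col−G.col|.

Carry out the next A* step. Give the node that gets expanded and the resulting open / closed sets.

step 1: expand (0,4) (f=9, h=7) → closed; open now [(0,3) g=3 f=9, (0,7) g=1 f=11, (1,4) g=3 f=9, (1,5) g=2 f=9, (1,6) g=1 f=9]

expanded=(0,4); open=[(0,3) g=3 f=9, (0,7) g=1 f=11, (1,4) g=3 f=9, (1,5) g=2 f=9, (1,6) g=1 f=9]; closed=[(0,4), (0,5), (0,6)]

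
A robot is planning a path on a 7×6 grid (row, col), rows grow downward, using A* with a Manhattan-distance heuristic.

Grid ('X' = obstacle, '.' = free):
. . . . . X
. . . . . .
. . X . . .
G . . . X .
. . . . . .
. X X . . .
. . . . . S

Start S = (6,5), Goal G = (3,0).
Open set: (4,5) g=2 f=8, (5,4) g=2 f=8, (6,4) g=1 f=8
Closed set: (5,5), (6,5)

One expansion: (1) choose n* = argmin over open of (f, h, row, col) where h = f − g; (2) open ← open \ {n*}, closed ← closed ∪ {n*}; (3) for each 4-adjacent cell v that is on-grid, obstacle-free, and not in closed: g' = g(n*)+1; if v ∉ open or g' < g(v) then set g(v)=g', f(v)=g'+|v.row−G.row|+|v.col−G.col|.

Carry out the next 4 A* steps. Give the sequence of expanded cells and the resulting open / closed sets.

order=[(4,5) → (3,5) → (4,4) → (4,3)]; open=[(2,5) g=4 f=10, (3,3) g=5 f=8, (4,2) g=5 f=8, (5,3) g=5 f=10, (5,4) g=2 f=8, (6,4) g=1 f=8]; closed=[(3,5), (4,3), (4,4), (4,5), (5,5), (6,5)]

step 1: expand (4,5) (f=8, h=6) → closed; open now [(3,5) g=3 f=8, (4,4) g=3 f=8, (5,4) g=2 f=8, (6,4) g=1 f=8]
step 2: expand (3,5) (f=8, h=5) → closed; open now [(2,5) g=4 f=10, (4,4) g=3 f=8, (5,4) g=2 f=8, (6,4) g=1 f=8]
step 3: expand (4,4) (f=8, h=5) → closed; open now [(2,5) g=4 f=10, (4,3) g=4 f=8, (5,4) g=2 f=8, (6,4) g=1 f=8]
step 4: expand (4,3) (f=8, h=4) → closed; open now [(2,5) g=4 f=10, (3,3) g=5 f=8, (4,2) g=5 f=8, (5,3) g=5 f=10, (5,4) g=2 f=8, (6,4) g=1 f=8]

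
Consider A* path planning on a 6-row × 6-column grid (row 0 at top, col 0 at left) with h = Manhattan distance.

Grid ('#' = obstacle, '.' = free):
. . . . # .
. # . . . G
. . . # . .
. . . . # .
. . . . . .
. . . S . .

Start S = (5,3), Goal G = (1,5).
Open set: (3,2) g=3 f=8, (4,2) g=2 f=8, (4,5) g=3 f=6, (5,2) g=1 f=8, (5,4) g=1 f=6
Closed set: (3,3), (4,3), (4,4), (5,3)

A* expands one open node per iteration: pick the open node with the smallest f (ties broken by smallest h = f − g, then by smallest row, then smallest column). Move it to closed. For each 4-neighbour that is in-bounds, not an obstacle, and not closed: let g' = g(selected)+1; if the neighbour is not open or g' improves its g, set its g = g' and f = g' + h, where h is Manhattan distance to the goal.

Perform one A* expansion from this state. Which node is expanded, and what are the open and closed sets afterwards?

expanded=(4,5); open=[(3,2) g=3 f=8, (3,5) g=4 f=6, (4,2) g=2 f=8, (5,2) g=1 f=8, (5,4) g=1 f=6, (5,5) g=4 f=8]; closed=[(3,3), (4,3), (4,4), (4,5), (5,3)]

step 1: expand (4,5) (f=6, h=3) → closed; open now [(3,2) g=3 f=8, (3,5) g=4 f=6, (4,2) g=2 f=8, (5,2) g=1 f=8, (5,4) g=1 f=6, (5,5) g=4 f=8]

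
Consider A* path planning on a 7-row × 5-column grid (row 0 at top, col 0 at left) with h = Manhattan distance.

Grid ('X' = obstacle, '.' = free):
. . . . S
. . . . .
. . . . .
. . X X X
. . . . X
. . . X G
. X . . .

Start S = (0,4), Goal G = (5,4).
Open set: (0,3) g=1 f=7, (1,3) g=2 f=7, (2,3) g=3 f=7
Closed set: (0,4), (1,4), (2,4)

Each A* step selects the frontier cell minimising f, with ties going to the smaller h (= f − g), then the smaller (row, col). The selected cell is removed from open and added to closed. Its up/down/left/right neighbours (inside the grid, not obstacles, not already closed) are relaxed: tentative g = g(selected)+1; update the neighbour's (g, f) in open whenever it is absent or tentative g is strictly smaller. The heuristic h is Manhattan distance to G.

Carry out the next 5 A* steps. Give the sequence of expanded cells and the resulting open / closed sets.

step 1: expand (2,3) (f=7, h=4) → closed; open now [(0,3) g=1 f=7, (1,3) g=2 f=7, (2,2) g=4 f=9]
step 2: expand (1,3) (f=7, h=5) → closed; open now [(0,3) g=1 f=7, (1,2) g=3 f=9, (2,2) g=4 f=9]
step 3: expand (0,3) (f=7, h=6) → closed; open now [(0,2) g=2 f=9, (1,2) g=3 f=9, (2,2) g=4 f=9]
step 4: expand (2,2) (f=9, h=5) → closed; open now [(0,2) g=2 f=9, (1,2) g=3 f=9, (2,1) g=5 f=11]
step 5: expand (1,2) (f=9, h=6) → closed; open now [(0,2) g=2 f=9, (1,1) g=4 f=11, (2,1) g=5 f=11]

order=[(2,3) → (1,3) → (0,3) → (2,2) → (1,2)]; open=[(0,2) g=2 f=9, (1,1) g=4 f=11, (2,1) g=5 f=11]; closed=[(0,3), (0,4), (1,2), (1,3), (1,4), (2,2), (2,3), (2,4)]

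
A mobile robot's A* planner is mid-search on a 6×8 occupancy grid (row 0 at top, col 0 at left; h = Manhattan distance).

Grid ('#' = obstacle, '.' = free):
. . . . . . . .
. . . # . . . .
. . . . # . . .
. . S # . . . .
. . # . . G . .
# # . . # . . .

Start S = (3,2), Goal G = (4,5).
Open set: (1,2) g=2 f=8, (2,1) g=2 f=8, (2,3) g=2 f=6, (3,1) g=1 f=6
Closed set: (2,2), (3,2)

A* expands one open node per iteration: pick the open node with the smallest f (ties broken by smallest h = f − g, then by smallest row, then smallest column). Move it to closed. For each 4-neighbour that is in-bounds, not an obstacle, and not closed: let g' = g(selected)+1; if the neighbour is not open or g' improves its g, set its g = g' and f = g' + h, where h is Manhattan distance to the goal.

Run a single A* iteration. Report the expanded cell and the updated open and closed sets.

expanded=(2,3); open=[(1,2) g=2 f=8, (2,1) g=2 f=8, (3,1) g=1 f=6]; closed=[(2,2), (2,3), (3,2)]

step 1: expand (2,3) (f=6, h=4) → closed; open now [(1,2) g=2 f=8, (2,1) g=2 f=8, (3,1) g=1 f=6]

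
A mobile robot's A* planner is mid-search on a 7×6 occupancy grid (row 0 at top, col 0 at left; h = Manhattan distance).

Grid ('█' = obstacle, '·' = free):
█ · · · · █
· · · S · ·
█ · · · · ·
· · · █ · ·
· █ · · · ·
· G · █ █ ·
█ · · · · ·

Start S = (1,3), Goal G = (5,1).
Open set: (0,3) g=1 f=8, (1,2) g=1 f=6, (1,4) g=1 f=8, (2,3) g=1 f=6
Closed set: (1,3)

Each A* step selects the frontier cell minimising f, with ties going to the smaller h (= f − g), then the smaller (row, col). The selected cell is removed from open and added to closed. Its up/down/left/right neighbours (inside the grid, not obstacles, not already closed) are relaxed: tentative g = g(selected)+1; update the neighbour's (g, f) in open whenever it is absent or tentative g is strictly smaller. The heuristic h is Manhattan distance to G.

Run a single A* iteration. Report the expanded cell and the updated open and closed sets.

expanded=(1,2); open=[(0,2) g=2 f=8, (0,3) g=1 f=8, (1,1) g=2 f=6, (1,4) g=1 f=8, (2,2) g=2 f=6, (2,3) g=1 f=6]; closed=[(1,2), (1,3)]

step 1: expand (1,2) (f=6, h=5) → closed; open now [(0,2) g=2 f=8, (0,3) g=1 f=8, (1,1) g=2 f=6, (1,4) g=1 f=8, (2,2) g=2 f=6, (2,3) g=1 f=6]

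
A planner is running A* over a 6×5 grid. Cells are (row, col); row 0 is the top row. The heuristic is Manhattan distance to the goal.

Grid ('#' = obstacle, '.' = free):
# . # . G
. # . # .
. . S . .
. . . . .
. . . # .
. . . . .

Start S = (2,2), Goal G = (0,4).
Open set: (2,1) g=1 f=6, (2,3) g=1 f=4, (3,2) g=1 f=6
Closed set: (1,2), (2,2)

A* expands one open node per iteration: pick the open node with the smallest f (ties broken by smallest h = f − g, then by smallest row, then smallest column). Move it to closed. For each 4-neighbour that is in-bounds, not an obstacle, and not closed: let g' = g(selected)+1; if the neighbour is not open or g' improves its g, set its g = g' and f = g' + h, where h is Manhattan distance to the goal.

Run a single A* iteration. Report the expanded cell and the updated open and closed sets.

step 1: expand (2,3) (f=4, h=3) → closed; open now [(2,1) g=1 f=6, (2,4) g=2 f=4, (3,2) g=1 f=6, (3,3) g=2 f=6]

expanded=(2,3); open=[(2,1) g=1 f=6, (2,4) g=2 f=4, (3,2) g=1 f=6, (3,3) g=2 f=6]; closed=[(1,2), (2,2), (2,3)]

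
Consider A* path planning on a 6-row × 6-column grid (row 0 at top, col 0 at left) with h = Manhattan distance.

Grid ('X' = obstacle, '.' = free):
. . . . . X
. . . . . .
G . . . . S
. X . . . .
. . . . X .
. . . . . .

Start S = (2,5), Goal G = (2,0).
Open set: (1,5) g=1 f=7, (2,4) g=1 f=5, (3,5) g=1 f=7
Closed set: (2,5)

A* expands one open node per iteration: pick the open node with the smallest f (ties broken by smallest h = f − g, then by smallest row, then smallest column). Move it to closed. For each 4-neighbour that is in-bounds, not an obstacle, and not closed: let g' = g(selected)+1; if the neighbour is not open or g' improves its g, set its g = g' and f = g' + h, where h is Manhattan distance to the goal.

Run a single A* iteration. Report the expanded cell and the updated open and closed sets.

step 1: expand (2,4) (f=5, h=4) → closed; open now [(1,4) g=2 f=7, (1,5) g=1 f=7, (2,3) g=2 f=5, (3,4) g=2 f=7, (3,5) g=1 f=7]

expanded=(2,4); open=[(1,4) g=2 f=7, (1,5) g=1 f=7, (2,3) g=2 f=5, (3,4) g=2 f=7, (3,5) g=1 f=7]; closed=[(2,4), (2,5)]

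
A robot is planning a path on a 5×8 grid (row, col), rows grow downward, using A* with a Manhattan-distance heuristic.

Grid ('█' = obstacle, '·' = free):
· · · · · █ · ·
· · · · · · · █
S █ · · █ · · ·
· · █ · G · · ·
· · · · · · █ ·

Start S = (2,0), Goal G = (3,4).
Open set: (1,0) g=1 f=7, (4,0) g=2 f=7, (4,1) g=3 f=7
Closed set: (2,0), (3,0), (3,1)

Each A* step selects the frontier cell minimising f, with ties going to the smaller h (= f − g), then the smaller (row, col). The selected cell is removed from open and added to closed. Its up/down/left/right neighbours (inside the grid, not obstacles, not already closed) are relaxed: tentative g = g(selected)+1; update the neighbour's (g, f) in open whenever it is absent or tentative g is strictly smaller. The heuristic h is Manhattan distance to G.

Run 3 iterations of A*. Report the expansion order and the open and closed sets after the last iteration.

order=[(4,1) → (4,2) → (4,3)]; open=[(1,0) g=1 f=7, (3,3) g=6 f=7, (4,0) g=2 f=7, (4,4) g=6 f=7]; closed=[(2,0), (3,0), (3,1), (4,1), (4,2), (4,3)]

step 1: expand (4,1) (f=7, h=4) → closed; open now [(1,0) g=1 f=7, (4,0) g=2 f=7, (4,2) g=4 f=7]
step 2: expand (4,2) (f=7, h=3) → closed; open now [(1,0) g=1 f=7, (4,0) g=2 f=7, (4,3) g=5 f=7]
step 3: expand (4,3) (f=7, h=2) → closed; open now [(1,0) g=1 f=7, (3,3) g=6 f=7, (4,0) g=2 f=7, (4,4) g=6 f=7]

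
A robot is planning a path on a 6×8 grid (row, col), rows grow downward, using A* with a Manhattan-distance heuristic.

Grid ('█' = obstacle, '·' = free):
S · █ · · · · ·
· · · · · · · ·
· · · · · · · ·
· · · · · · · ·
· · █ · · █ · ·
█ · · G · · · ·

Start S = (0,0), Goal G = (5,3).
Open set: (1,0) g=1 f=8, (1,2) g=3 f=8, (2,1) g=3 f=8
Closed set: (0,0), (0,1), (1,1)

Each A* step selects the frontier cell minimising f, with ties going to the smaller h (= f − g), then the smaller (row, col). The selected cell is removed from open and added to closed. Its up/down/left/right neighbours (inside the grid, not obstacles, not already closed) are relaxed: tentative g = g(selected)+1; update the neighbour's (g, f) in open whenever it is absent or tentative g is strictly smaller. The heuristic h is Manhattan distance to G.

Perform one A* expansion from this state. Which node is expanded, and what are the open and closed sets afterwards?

expanded=(1,2); open=[(1,0) g=1 f=8, (1,3) g=4 f=8, (2,1) g=3 f=8, (2,2) g=4 f=8]; closed=[(0,0), (0,1), (1,1), (1,2)]

step 1: expand (1,2) (f=8, h=5) → closed; open now [(1,0) g=1 f=8, (1,3) g=4 f=8, (2,1) g=3 f=8, (2,2) g=4 f=8]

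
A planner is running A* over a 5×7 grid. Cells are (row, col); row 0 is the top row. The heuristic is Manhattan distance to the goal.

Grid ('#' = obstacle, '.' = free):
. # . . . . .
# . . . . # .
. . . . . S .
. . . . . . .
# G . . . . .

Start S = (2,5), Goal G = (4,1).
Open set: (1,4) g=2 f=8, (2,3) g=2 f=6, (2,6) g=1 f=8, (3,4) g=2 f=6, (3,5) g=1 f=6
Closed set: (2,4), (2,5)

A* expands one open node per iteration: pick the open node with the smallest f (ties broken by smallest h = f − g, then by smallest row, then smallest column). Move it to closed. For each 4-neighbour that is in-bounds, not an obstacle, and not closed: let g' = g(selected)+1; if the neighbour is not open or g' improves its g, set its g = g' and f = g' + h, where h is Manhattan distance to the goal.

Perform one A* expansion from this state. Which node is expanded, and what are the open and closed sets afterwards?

step 1: expand (2,3) (f=6, h=4) → closed; open now [(1,3) g=3 f=8, (1,4) g=2 f=8, (2,2) g=3 f=6, (2,6) g=1 f=8, (3,3) g=3 f=6, (3,4) g=2 f=6, (3,5) g=1 f=6]

expanded=(2,3); open=[(1,3) g=3 f=8, (1,4) g=2 f=8, (2,2) g=3 f=6, (2,6) g=1 f=8, (3,3) g=3 f=6, (3,4) g=2 f=6, (3,5) g=1 f=6]; closed=[(2,3), (2,4), (2,5)]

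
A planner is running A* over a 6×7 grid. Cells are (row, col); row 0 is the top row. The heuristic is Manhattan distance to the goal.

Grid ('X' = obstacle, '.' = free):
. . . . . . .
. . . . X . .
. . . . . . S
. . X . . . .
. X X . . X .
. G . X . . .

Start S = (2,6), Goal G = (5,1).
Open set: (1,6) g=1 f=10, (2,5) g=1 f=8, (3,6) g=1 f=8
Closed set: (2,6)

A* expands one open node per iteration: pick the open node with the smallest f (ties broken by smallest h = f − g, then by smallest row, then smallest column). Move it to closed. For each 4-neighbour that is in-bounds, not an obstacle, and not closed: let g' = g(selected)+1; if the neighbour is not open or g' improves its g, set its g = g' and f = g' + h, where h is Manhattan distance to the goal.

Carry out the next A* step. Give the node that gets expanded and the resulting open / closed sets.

expanded=(2,5); open=[(1,5) g=2 f=10, (1,6) g=1 f=10, (2,4) g=2 f=8, (3,5) g=2 f=8, (3,6) g=1 f=8]; closed=[(2,5), (2,6)]

step 1: expand (2,5) (f=8, h=7) → closed; open now [(1,5) g=2 f=10, (1,6) g=1 f=10, (2,4) g=2 f=8, (3,5) g=2 f=8, (3,6) g=1 f=8]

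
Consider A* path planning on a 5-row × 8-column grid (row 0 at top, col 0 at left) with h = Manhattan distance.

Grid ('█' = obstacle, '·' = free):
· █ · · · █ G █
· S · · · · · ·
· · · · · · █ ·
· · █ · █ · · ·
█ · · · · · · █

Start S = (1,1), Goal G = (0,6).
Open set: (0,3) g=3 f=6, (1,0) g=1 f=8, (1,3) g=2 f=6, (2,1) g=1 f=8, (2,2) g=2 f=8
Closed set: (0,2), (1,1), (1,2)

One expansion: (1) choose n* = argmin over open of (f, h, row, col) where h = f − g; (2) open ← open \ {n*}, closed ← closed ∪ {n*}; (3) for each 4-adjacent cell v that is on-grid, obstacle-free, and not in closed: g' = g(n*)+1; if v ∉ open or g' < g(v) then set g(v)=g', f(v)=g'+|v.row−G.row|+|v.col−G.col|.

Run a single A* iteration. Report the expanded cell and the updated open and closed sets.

step 1: expand (0,3) (f=6, h=3) → closed; open now [(0,4) g=4 f=6, (1,0) g=1 f=8, (1,3) g=2 f=6, (2,1) g=1 f=8, (2,2) g=2 f=8]

expanded=(0,3); open=[(0,4) g=4 f=6, (1,0) g=1 f=8, (1,3) g=2 f=6, (2,1) g=1 f=8, (2,2) g=2 f=8]; closed=[(0,2), (0,3), (1,1), (1,2)]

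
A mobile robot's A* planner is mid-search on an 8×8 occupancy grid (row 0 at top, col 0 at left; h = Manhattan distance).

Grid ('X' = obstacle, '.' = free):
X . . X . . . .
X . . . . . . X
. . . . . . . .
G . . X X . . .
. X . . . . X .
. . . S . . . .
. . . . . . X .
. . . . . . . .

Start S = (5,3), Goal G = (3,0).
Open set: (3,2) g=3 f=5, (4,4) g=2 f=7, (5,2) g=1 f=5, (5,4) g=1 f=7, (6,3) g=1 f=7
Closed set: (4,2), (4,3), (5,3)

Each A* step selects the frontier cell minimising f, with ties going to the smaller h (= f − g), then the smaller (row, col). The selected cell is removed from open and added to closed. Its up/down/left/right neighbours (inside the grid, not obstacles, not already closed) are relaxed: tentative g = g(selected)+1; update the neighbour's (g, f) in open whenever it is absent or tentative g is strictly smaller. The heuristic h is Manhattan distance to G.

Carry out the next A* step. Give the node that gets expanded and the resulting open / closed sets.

expanded=(3,2); open=[(2,2) g=4 f=7, (3,1) g=4 f=5, (4,4) g=2 f=7, (5,2) g=1 f=5, (5,4) g=1 f=7, (6,3) g=1 f=7]; closed=[(3,2), (4,2), (4,3), (5,3)]

step 1: expand (3,2) (f=5, h=2) → closed; open now [(2,2) g=4 f=7, (3,1) g=4 f=5, (4,4) g=2 f=7, (5,2) g=1 f=5, (5,4) g=1 f=7, (6,3) g=1 f=7]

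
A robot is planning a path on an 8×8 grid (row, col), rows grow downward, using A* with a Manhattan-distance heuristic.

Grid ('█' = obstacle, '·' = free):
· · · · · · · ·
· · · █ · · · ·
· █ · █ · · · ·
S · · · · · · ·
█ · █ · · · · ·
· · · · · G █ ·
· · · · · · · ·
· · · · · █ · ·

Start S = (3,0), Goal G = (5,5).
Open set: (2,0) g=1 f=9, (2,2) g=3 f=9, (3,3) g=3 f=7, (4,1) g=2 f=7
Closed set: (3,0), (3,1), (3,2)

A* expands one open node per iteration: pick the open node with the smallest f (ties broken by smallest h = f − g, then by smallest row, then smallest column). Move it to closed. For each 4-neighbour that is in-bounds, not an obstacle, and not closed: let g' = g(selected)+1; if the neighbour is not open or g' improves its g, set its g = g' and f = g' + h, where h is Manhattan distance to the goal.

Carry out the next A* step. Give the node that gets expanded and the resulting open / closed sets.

step 1: expand (3,3) (f=7, h=4) → closed; open now [(2,0) g=1 f=9, (2,2) g=3 f=9, (3,4) g=4 f=7, (4,1) g=2 f=7, (4,3) g=4 f=7]

expanded=(3,3); open=[(2,0) g=1 f=9, (2,2) g=3 f=9, (3,4) g=4 f=7, (4,1) g=2 f=7, (4,3) g=4 f=7]; closed=[(3,0), (3,1), (3,2), (3,3)]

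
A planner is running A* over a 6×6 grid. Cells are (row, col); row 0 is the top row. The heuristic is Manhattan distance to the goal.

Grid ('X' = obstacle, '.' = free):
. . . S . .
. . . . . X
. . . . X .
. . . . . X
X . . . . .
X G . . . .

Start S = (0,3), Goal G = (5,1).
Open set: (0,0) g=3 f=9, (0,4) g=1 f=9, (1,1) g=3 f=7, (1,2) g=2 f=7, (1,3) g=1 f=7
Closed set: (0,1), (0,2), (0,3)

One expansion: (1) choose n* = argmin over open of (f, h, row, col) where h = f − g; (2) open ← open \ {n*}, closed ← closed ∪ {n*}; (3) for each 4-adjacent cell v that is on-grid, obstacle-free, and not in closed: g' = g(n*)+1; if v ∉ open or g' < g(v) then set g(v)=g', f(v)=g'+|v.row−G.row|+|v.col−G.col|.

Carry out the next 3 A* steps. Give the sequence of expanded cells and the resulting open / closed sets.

order=[(1,1) → (2,1) → (3,1)]; open=[(0,0) g=3 f=9, (0,4) g=1 f=9, (1,0) g=4 f=9, (1,2) g=2 f=7, (1,3) g=1 f=7, (2,0) g=5 f=9, (2,2) g=5 f=9, (3,0) g=6 f=9, (3,2) g=6 f=9, (4,1) g=6 f=7]; closed=[(0,1), (0,2), (0,3), (1,1), (2,1), (3,1)]

step 1: expand (1,1) (f=7, h=4) → closed; open now [(0,0) g=3 f=9, (0,4) g=1 f=9, (1,0) g=4 f=9, (1,2) g=2 f=7, (1,3) g=1 f=7, (2,1) g=4 f=7]
step 2: expand (2,1) (f=7, h=3) → closed; open now [(0,0) g=3 f=9, (0,4) g=1 f=9, (1,0) g=4 f=9, (1,2) g=2 f=7, (1,3) g=1 f=7, (2,0) g=5 f=9, (2,2) g=5 f=9, (3,1) g=5 f=7]
step 3: expand (3,1) (f=7, h=2) → closed; open now [(0,0) g=3 f=9, (0,4) g=1 f=9, (1,0) g=4 f=9, (1,2) g=2 f=7, (1,3) g=1 f=7, (2,0) g=5 f=9, (2,2) g=5 f=9, (3,0) g=6 f=9, (3,2) g=6 f=9, (4,1) g=6 f=7]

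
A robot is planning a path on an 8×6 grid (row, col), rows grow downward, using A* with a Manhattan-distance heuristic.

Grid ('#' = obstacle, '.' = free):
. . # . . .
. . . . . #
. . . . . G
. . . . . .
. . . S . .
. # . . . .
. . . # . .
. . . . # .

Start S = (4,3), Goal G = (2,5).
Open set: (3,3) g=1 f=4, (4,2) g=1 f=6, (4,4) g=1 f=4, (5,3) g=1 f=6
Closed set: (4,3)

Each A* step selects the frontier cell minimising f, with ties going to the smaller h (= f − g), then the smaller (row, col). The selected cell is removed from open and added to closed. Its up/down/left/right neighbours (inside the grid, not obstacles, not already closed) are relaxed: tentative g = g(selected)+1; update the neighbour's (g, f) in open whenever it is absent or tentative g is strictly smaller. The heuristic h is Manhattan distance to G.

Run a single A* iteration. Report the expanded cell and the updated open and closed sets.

expanded=(3,3); open=[(2,3) g=2 f=4, (3,2) g=2 f=6, (3,4) g=2 f=4, (4,2) g=1 f=6, (4,4) g=1 f=4, (5,3) g=1 f=6]; closed=[(3,3), (4,3)]

step 1: expand (3,3) (f=4, h=3) → closed; open now [(2,3) g=2 f=4, (3,2) g=2 f=6, (3,4) g=2 f=4, (4,2) g=1 f=6, (4,4) g=1 f=4, (5,3) g=1 f=6]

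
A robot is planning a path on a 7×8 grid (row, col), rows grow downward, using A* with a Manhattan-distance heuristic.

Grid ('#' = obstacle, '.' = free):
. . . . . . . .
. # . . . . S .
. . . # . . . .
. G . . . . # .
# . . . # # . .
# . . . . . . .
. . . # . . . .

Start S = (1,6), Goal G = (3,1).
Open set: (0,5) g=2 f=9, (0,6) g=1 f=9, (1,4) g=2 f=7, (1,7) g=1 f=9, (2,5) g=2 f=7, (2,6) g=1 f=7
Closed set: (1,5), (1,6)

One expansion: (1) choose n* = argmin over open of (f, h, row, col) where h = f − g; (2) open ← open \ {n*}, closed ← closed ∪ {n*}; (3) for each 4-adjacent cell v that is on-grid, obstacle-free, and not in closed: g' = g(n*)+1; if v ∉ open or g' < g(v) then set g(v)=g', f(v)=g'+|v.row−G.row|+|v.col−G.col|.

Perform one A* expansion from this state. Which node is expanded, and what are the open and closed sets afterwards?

expanded=(1,4); open=[(0,4) g=3 f=9, (0,5) g=2 f=9, (0,6) g=1 f=9, (1,3) g=3 f=7, (1,7) g=1 f=9, (2,4) g=3 f=7, (2,5) g=2 f=7, (2,6) g=1 f=7]; closed=[(1,4), (1,5), (1,6)]

step 1: expand (1,4) (f=7, h=5) → closed; open now [(0,4) g=3 f=9, (0,5) g=2 f=9, (0,6) g=1 f=9, (1,3) g=3 f=7, (1,7) g=1 f=9, (2,4) g=3 f=7, (2,5) g=2 f=7, (2,6) g=1 f=7]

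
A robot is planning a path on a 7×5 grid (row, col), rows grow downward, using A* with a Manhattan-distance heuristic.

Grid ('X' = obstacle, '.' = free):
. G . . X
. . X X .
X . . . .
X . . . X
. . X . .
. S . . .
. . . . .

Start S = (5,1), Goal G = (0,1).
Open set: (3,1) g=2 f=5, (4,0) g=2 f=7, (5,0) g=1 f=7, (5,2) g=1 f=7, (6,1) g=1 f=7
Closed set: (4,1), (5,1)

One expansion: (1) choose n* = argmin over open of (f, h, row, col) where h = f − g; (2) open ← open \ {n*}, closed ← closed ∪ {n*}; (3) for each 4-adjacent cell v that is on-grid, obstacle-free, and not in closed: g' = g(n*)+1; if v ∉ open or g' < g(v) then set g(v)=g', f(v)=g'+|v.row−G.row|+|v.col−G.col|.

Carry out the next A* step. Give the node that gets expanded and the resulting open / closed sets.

expanded=(3,1); open=[(2,1) g=3 f=5, (3,2) g=3 f=7, (4,0) g=2 f=7, (5,0) g=1 f=7, (5,2) g=1 f=7, (6,1) g=1 f=7]; closed=[(3,1), (4,1), (5,1)]

step 1: expand (3,1) (f=5, h=3) → closed; open now [(2,1) g=3 f=5, (3,2) g=3 f=7, (4,0) g=2 f=7, (5,0) g=1 f=7, (5,2) g=1 f=7, (6,1) g=1 f=7]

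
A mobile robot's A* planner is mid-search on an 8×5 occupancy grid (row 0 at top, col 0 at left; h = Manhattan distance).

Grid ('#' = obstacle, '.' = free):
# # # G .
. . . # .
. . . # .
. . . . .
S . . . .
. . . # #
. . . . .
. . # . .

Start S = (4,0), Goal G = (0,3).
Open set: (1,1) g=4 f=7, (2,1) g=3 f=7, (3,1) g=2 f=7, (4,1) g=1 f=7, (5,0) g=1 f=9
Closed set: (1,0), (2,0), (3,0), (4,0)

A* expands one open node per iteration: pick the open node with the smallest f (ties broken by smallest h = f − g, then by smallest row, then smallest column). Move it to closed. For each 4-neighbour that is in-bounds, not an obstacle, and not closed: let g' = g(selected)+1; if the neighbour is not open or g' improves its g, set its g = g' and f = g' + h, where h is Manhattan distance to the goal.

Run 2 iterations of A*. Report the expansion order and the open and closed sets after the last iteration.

step 1: expand (1,1) (f=7, h=3) → closed; open now [(1,2) g=5 f=7, (2,1) g=3 f=7, (3,1) g=2 f=7, (4,1) g=1 f=7, (5,0) g=1 f=9]
step 2: expand (1,2) (f=7, h=2) → closed; open now [(2,1) g=3 f=7, (2,2) g=6 f=9, (3,1) g=2 f=7, (4,1) g=1 f=7, (5,0) g=1 f=9]

order=[(1,1) → (1,2)]; open=[(2,1) g=3 f=7, (2,2) g=6 f=9, (3,1) g=2 f=7, (4,1) g=1 f=7, (5,0) g=1 f=9]; closed=[(1,0), (1,1), (1,2), (2,0), (3,0), (4,0)]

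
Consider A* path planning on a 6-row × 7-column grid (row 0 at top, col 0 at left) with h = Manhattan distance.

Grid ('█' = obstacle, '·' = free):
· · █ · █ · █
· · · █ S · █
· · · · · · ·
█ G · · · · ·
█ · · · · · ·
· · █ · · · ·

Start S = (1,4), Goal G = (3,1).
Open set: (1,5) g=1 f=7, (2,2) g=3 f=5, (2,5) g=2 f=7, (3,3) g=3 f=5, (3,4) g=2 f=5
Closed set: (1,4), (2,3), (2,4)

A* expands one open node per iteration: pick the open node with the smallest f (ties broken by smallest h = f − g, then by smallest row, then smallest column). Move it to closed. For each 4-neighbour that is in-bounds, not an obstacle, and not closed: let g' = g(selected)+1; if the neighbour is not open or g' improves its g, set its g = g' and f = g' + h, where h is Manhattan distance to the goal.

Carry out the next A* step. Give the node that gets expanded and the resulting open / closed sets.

step 1: expand (2,2) (f=5, h=2) → closed; open now [(1,2) g=4 f=7, (1,5) g=1 f=7, (2,1) g=4 f=5, (2,5) g=2 f=7, (3,2) g=4 f=5, (3,3) g=3 f=5, (3,4) g=2 f=5]

expanded=(2,2); open=[(1,2) g=4 f=7, (1,5) g=1 f=7, (2,1) g=4 f=5, (2,5) g=2 f=7, (3,2) g=4 f=5, (3,3) g=3 f=5, (3,4) g=2 f=5]; closed=[(1,4), (2,2), (2,3), (2,4)]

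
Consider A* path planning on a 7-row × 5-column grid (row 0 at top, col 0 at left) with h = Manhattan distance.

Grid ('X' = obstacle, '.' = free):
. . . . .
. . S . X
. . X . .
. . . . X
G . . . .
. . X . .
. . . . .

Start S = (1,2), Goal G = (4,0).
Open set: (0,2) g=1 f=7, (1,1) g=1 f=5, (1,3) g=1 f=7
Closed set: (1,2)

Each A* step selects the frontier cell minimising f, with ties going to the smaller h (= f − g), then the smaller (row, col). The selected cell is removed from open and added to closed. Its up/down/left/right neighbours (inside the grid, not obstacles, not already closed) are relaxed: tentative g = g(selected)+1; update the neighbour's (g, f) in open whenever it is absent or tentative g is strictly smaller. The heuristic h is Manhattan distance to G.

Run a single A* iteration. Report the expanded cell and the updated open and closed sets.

step 1: expand (1,1) (f=5, h=4) → closed; open now [(0,1) g=2 f=7, (0,2) g=1 f=7, (1,0) g=2 f=5, (1,3) g=1 f=7, (2,1) g=2 f=5]

expanded=(1,1); open=[(0,1) g=2 f=7, (0,2) g=1 f=7, (1,0) g=2 f=5, (1,3) g=1 f=7, (2,1) g=2 f=5]; closed=[(1,1), (1,2)]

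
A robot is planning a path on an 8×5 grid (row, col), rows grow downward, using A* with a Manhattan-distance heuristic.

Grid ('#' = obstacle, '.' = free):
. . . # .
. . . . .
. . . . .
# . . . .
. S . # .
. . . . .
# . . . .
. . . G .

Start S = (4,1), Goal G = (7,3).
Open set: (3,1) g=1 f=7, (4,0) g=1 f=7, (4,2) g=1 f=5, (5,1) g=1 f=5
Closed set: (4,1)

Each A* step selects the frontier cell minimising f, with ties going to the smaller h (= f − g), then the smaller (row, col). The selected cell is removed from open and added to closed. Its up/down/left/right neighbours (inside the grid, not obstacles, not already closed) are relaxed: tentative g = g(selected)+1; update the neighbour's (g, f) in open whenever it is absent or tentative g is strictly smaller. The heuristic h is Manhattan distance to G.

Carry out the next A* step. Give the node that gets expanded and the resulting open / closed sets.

step 1: expand (4,2) (f=5, h=4) → closed; open now [(3,1) g=1 f=7, (3,2) g=2 f=7, (4,0) g=1 f=7, (5,1) g=1 f=5, (5,2) g=2 f=5]

expanded=(4,2); open=[(3,1) g=1 f=7, (3,2) g=2 f=7, (4,0) g=1 f=7, (5,1) g=1 f=5, (5,2) g=2 f=5]; closed=[(4,1), (4,2)]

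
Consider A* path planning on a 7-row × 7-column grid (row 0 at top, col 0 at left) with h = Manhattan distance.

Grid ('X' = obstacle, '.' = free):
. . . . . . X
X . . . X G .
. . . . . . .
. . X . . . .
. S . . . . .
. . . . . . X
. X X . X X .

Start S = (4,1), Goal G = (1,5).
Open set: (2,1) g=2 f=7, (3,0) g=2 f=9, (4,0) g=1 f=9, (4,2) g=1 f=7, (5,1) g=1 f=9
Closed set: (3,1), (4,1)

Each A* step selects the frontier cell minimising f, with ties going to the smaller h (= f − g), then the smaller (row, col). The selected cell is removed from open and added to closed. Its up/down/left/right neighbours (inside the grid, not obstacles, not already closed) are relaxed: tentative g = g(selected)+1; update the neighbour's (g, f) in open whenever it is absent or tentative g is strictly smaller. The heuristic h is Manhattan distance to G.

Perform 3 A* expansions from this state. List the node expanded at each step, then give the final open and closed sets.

order=[(2,1) → (1,1) → (1,2)]; open=[(0,1) g=4 f=9, (0,2) g=5 f=9, (1,3) g=5 f=7, (2,0) g=3 f=9, (2,2) g=3 f=7, (3,0) g=2 f=9, (4,0) g=1 f=9, (4,2) g=1 f=7, (5,1) g=1 f=9]; closed=[(1,1), (1,2), (2,1), (3,1), (4,1)]

step 1: expand (2,1) (f=7, h=5) → closed; open now [(1,1) g=3 f=7, (2,0) g=3 f=9, (2,2) g=3 f=7, (3,0) g=2 f=9, (4,0) g=1 f=9, (4,2) g=1 f=7, (5,1) g=1 f=9]
step 2: expand (1,1) (f=7, h=4) → closed; open now [(0,1) g=4 f=9, (1,2) g=4 f=7, (2,0) g=3 f=9, (2,2) g=3 f=7, (3,0) g=2 f=9, (4,0) g=1 f=9, (4,2) g=1 f=7, (5,1) g=1 f=9]
step 3: expand (1,2) (f=7, h=3) → closed; open now [(0,1) g=4 f=9, (0,2) g=5 f=9, (1,3) g=5 f=7, (2,0) g=3 f=9, (2,2) g=3 f=7, (3,0) g=2 f=9, (4,0) g=1 f=9, (4,2) g=1 f=7, (5,1) g=1 f=9]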